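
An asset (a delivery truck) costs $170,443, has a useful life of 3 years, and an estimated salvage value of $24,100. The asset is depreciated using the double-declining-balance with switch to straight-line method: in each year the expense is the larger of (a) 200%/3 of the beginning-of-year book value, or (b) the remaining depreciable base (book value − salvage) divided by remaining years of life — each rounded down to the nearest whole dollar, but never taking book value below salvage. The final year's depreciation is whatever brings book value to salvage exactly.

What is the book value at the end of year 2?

Depreciable base = $170,443 − $24,100 = $146,343.
Year 1: DB = ⌊$170,443 × 200%/3⌋ = $113,628; SL = ⌊$146,343/3⌋ = $48,781 → take DB $113,628. Book value $56,815.
Year 2: DB = ⌊$56,815 × 200%/3⌋ = $37,876; SL = ⌊$32,715/2⌋ = $16,357 → take DB $37,876, capped at $32,715. Book value $24,100.

$24,100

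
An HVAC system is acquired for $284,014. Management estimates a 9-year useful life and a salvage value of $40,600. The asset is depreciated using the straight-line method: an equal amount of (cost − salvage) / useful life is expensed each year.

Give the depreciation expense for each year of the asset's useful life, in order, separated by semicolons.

Depreciable base = $284,014 − $40,600 = $243,414.
Annual expense = $243,414 / 9 = $27,046.
End of year 1: book value $256,968.
End of year 2: book value $229,922.
End of year 3: book value $202,876.
End of year 4: book value $175,830.
End of year 5: book value $148,784.
End of year 6: book value $121,738.
End of year 7: book value $94,692.
End of year 8: book value $67,646.
End of year 9: book value $40,600.

$27,046; $27,046; $27,046; $27,046; $27,046; $27,046; $27,046; $27,046; $27,046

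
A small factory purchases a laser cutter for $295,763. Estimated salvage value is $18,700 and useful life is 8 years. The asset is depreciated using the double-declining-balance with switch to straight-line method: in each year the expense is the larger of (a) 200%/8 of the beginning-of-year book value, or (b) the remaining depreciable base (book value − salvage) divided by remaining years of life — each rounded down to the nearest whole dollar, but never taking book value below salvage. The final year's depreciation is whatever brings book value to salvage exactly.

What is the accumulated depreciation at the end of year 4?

$202,181

Depreciable base = $295,763 − $18,700 = $277,063.
Year 1: DB = ⌊$295,763 × 200%/8⌋ = $73,940; SL = ⌊$277,063/8⌋ = $34,632 → take DB $73,940. Book value $221,823.
Year 2: DB = ⌊$221,823 × 200%/8⌋ = $55,455; SL = ⌊$203,123/7⌋ = $29,017 → take DB $55,455. Book value $166,368.
Year 3: DB = ⌊$166,368 × 200%/8⌋ = $41,592; SL = ⌊$147,668/6⌋ = $24,611 → take DB $41,592. Book value $124,776.
Year 4: DB = ⌊$124,776 × 200%/8⌋ = $31,194; SL = ⌊$106,076/5⌋ = $21,215 → take DB $31,194. Book value $93,582.
Accumulated through year 4 = $295,763 − $93,582 = $202,181.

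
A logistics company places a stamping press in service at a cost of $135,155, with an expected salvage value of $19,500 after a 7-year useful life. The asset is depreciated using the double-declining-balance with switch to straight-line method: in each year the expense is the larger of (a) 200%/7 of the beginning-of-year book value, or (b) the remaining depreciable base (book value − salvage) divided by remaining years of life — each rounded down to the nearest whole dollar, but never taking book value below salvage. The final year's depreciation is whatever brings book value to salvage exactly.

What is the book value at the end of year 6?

$19,500

Depreciable base = $135,155 − $19,500 = $115,655.
Year 1: DB = ⌊$135,155 × 200%/7⌋ = $38,615; SL = ⌊$115,655/7⌋ = $16,522 → take DB $38,615. Book value $96,540.
Year 2: DB = ⌊$96,540 × 200%/7⌋ = $27,582; SL = ⌊$77,040/6⌋ = $12,840 → take DB $27,582. Book value $68,958.
Year 3: DB = ⌊$68,958 × 200%/7⌋ = $19,702; SL = ⌊$49,458/5⌋ = $9,891 → take DB $19,702. Book value $49,256.
Year 4: DB = ⌊$49,256 × 200%/7⌋ = $14,073; SL = ⌊$29,756/4⌋ = $7,439 → take DB $14,073. Book value $35,183.
Year 5: DB = ⌊$35,183 × 200%/7⌋ = $10,052; SL = ⌊$15,683/3⌋ = $5,227 → take DB $10,052. Book value $25,131.
Year 6: DB = ⌊$25,131 × 200%/7⌋ = $7,180; SL = ⌊$5,631/2⌋ = $2,815 → take DB $7,180, capped at $5,631. Book value $19,500.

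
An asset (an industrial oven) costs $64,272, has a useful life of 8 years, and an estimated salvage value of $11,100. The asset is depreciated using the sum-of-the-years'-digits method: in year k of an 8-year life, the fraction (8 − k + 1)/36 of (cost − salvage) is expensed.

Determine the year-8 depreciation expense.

$1,477

Depreciable base = $64,272 − $11,100 = $53,172.
Sum of the years' digits = 8+7+6+5+4+3+2+1 = 36.
Year 1: $53,172 × 8/36 = $11,816. Book value $52,456.
Year 2: $53,172 × 7/36 = $10,339. Book value $42,117.
Year 3: $53,172 × 6/36 = $8,862. Book value $33,255.
Year 4: $53,172 × 5/36 = $7,385. Book value $25,870.
Year 5: $53,172 × 4/36 = $5,908. Book value $19,962.
Year 6: $53,172 × 3/36 = $4,431. Book value $15,531.
Year 7: $53,172 × 2/36 = $2,954. Book value $12,577.
Year 8: $53,172 × 1/36 = $1,477. Book value $11,100.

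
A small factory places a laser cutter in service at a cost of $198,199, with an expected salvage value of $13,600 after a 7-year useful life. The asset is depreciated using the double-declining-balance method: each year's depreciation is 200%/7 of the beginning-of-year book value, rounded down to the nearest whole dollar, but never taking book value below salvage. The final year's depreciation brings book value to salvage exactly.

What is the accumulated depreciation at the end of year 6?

Depreciable base = $198,199 − $13,600 = $184,599.
Year 1: ⌊$198,199 × 200%/7⌋ = $56,628. Book value $141,571.
Year 2: ⌊$141,571 × 200%/7⌋ = $40,448. Book value $101,123.
Year 3: ⌊$101,123 × 200%/7⌋ = $28,892. Book value $72,231.
Year 4: ⌊$72,231 × 200%/7⌋ = $20,637. Book value $51,594.
Year 5: ⌊$51,594 × 200%/7⌋ = $14,741. Book value $36,853.
Year 6: ⌊$36,853 × 200%/7⌋ = $10,529. Book value $26,324.
Accumulated through year 6 = $198,199 − $26,324 = $171,875.

$171,875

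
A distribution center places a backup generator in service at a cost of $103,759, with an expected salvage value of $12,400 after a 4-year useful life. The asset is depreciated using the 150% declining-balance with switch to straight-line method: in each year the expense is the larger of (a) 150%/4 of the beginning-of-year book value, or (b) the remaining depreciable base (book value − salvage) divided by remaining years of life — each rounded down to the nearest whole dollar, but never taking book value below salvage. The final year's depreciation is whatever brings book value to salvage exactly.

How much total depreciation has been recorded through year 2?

Depreciable base = $103,759 − $12,400 = $91,359.
Year 1: DB = ⌊$103,759 × 150%/4⌋ = $38,909; SL = ⌊$91,359/4⌋ = $22,839 → take DB $38,909. Book value $64,850.
Year 2: DB = ⌊$64,850 × 150%/4⌋ = $24,318; SL = ⌊$52,450/3⌋ = $17,483 → take DB $24,318. Book value $40,532.
Accumulated through year 2 = $103,759 − $40,532 = $63,227.

$63,227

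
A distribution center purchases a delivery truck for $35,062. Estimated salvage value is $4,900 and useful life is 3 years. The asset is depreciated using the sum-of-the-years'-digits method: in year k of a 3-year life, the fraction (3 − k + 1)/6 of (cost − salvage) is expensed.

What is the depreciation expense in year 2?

Depreciable base = $35,062 − $4,900 = $30,162.
Sum of the years' digits = 3+2+1 = 6.
Year 1: $30,162 × 3/6 = $15,081. Book value $19,981.
Year 2: $30,162 × 2/6 = $10,054. Book value $9,927.

$10,054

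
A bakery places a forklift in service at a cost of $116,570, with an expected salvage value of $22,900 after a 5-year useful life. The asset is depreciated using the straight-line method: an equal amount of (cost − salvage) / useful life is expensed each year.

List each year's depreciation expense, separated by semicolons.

Depreciable base = $116,570 − $22,900 = $93,670.
Annual expense = $93,670 / 5 = $18,734.
End of year 1: book value $97,836.
End of year 2: book value $79,102.
End of year 3: book value $60,368.
End of year 4: book value $41,634.
End of year 5: book value $22,900.

$18,734; $18,734; $18,734; $18,734; $18,734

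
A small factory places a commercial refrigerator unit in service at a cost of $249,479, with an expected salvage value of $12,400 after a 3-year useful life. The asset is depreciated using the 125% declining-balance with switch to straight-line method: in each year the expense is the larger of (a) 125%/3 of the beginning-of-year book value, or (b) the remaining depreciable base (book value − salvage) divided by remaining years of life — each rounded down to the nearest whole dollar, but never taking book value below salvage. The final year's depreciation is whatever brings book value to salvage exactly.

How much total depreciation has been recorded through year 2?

$170,514

Depreciable base = $249,479 − $12,400 = $237,079.
Year 1: DB = ⌊$249,479 × 125%/3⌋ = $103,949; SL = ⌊$237,079/3⌋ = $79,026 → take DB $103,949. Book value $145,530.
Year 2: DB = ⌊$145,530 × 125%/3⌋ = $60,637; SL = ⌊$133,130/2⌋ = $66,565 → take SL $66,565. Book value $78,965.
Accumulated through year 2 = $249,479 − $78,965 = $170,514.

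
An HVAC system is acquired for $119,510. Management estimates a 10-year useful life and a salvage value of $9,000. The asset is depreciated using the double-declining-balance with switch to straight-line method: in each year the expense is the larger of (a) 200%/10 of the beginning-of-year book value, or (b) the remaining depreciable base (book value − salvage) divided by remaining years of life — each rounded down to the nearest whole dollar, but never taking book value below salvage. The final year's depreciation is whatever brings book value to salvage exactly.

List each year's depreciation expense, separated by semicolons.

$23,902; $19,121; $15,297; $12,238; $9,790; $7,832; $6,266; $5,354; $5,355; $5,355

Depreciable base = $119,510 − $9,000 = $110,510.
Year 1: DB = ⌊$119,510 × 200%/10⌋ = $23,902; SL = ⌊$110,510/10⌋ = $11,051 → take DB $23,902. Book value $95,608.
Year 2: DB = ⌊$95,608 × 200%/10⌋ = $19,121; SL = ⌊$86,608/9⌋ = $9,623 → take DB $19,121. Book value $76,487.
Year 3: DB = ⌊$76,487 × 200%/10⌋ = $15,297; SL = ⌊$67,487/8⌋ = $8,435 → take DB $15,297. Book value $61,190.
Year 4: DB = ⌊$61,190 × 200%/10⌋ = $12,238; SL = ⌊$52,190/7⌋ = $7,455 → take DB $12,238. Book value $48,952.
Year 5: DB = ⌊$48,952 × 200%/10⌋ = $9,790; SL = ⌊$39,952/6⌋ = $6,658 → take DB $9,790. Book value $39,162.
Year 6: DB = ⌊$39,162 × 200%/10⌋ = $7,832; SL = ⌊$30,162/5⌋ = $6,032 → take DB $7,832. Book value $31,330.
Year 7: DB = ⌊$31,330 × 200%/10⌋ = $6,266; SL = ⌊$22,330/4⌋ = $5,582 → take DB $6,266. Book value $25,064.
Year 8: DB = ⌊$25,064 × 200%/10⌋ = $5,012; SL = ⌊$16,064/3⌋ = $5,354 → take SL $5,354. Book value $19,710.
Year 9: DB = ⌊$19,710 × 200%/10⌋ = $3,942; SL = ⌊$10,710/2⌋ = $5,355 → take SL $5,355. Book value $14,355.
Year 10 (final): $14,355 − $9,000 = $5,355. Book value $9,000.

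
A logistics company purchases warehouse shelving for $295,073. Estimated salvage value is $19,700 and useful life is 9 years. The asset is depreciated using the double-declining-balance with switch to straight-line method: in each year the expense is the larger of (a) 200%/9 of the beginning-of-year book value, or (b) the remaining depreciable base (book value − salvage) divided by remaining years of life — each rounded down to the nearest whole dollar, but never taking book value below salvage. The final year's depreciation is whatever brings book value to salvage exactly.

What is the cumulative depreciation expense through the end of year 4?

$187,090

Depreciable base = $295,073 − $19,700 = $275,373.
Year 1: DB = ⌊$295,073 × 200%/9⌋ = $65,571; SL = ⌊$275,373/9⌋ = $30,597 → take DB $65,571. Book value $229,502.
Year 2: DB = ⌊$229,502 × 200%/9⌋ = $51,000; SL = ⌊$209,802/8⌋ = $26,225 → take DB $51,000. Book value $178,502.
Year 3: DB = ⌊$178,502 × 200%/9⌋ = $39,667; SL = ⌊$158,802/7⌋ = $22,686 → take DB $39,667. Book value $138,835.
Year 4: DB = ⌊$138,835 × 200%/9⌋ = $30,852; SL = ⌊$119,135/6⌋ = $19,855 → take DB $30,852. Book value $107,983.
Accumulated through year 4 = $295,073 − $107,983 = $187,090.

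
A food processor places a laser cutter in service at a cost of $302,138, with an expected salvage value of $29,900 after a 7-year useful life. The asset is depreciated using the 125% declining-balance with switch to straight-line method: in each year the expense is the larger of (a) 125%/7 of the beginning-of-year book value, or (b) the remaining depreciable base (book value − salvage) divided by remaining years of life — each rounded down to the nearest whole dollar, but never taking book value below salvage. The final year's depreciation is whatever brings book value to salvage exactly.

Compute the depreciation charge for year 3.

Depreciable base = $302,138 − $29,900 = $272,238.
Year 1: DB = ⌊$302,138 × 125%/7⌋ = $53,953; SL = ⌊$272,238/7⌋ = $38,891 → take DB $53,953. Book value $248,185.
Year 2: DB = ⌊$248,185 × 125%/7⌋ = $44,318; SL = ⌊$218,285/6⌋ = $36,380 → take DB $44,318. Book value $203,867.
Year 3: DB = ⌊$203,867 × 125%/7⌋ = $36,404; SL = ⌊$173,967/5⌋ = $34,793 → take DB $36,404. Book value $167,463.

$36,404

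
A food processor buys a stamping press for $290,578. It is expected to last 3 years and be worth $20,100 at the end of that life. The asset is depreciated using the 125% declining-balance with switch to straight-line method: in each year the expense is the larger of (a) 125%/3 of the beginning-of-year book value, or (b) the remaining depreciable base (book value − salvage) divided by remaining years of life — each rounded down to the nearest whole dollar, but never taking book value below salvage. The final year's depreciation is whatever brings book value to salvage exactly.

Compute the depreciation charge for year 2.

Depreciable base = $290,578 − $20,100 = $270,478.
Year 1: DB = ⌊$290,578 × 125%/3⌋ = $121,074; SL = ⌊$270,478/3⌋ = $90,159 → take DB $121,074. Book value $169,504.
Year 2: DB = ⌊$169,504 × 125%/3⌋ = $70,626; SL = ⌊$149,404/2⌋ = $74,702 → take SL $74,702. Book value $94,802.

$74,702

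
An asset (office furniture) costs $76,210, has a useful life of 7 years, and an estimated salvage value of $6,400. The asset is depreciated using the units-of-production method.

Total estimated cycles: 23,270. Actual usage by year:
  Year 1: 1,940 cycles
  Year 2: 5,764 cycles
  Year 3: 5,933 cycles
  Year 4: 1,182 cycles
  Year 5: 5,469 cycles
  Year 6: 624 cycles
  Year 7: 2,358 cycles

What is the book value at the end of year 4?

$31,753

Depreciable base = $76,210 − $6,400 = $69,810.
Rate = $69,810 / 23,270 cycles = $3 per cycle.
Year 1: 1,940 × $3 = $5,820. Book value $70,390.
Year 2: 5,764 × $3 = $17,292. Book value $53,098.
Year 3: 5,933 × $3 = $17,799. Book value $35,299.
Year 4: 1,182 × $3 = $3,546. Book value $31,753.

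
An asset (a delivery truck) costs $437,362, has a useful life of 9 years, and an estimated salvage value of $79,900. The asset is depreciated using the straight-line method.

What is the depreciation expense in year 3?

$39,718

Depreciable base = $437,362 − $79,900 = $357,462.
Annual expense = $357,462 / 9 = $39,718.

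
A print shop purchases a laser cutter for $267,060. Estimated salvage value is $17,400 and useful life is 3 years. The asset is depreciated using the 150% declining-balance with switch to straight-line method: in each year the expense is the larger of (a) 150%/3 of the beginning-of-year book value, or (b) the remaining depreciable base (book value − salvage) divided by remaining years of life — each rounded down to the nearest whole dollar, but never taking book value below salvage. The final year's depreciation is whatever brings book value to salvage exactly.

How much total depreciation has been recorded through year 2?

Depreciable base = $267,060 − $17,400 = $249,660.
Year 1: DB = ⌊$267,060 × 150%/3⌋ = $133,530; SL = ⌊$249,660/3⌋ = $83,220 → take DB $133,530. Book value $133,530.
Year 2: DB = ⌊$133,530 × 150%/3⌋ = $66,765; SL = ⌊$116,130/2⌋ = $58,065 → take DB $66,765. Book value $66,765.
Accumulated through year 2 = $267,060 − $66,765 = $200,295.

$200,295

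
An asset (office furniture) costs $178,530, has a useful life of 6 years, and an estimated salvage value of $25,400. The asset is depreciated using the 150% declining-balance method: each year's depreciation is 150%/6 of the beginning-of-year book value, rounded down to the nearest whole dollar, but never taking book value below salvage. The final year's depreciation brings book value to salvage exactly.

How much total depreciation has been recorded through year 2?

Depreciable base = $178,530 − $25,400 = $153,130.
Year 1: ⌊$178,530 × 150%/6⌋ = $44,632. Book value $133,898.
Year 2: ⌊$133,898 × 150%/6⌋ = $33,474. Book value $100,424.
Accumulated through year 2 = $178,530 − $100,424 = $78,106.

$78,106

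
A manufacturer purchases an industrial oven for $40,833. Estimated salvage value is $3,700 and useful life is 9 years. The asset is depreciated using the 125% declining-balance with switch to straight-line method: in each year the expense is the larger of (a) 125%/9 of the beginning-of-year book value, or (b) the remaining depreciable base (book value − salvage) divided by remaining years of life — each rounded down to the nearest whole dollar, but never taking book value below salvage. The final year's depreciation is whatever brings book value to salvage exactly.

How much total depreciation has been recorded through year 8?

$33,404

Depreciable base = $40,833 − $3,700 = $37,133.
Year 1: DB = ⌊$40,833 × 125%/9⌋ = $5,671; SL = ⌊$37,133/9⌋ = $4,125 → take DB $5,671. Book value $35,162.
Year 2: DB = ⌊$35,162 × 125%/9⌋ = $4,883; SL = ⌊$31,462/8⌋ = $3,932 → take DB $4,883. Book value $30,279.
Year 3: DB = ⌊$30,279 × 125%/9⌋ = $4,205; SL = ⌊$26,579/7⌋ = $3,797 → take DB $4,205. Book value $26,074.
Year 4: DB = ⌊$26,074 × 125%/9⌋ = $3,621; SL = ⌊$22,374/6⌋ = $3,729 → take SL $3,729. Book value $22,345.
Year 5: DB = ⌊$22,345 × 125%/9⌋ = $3,103; SL = ⌊$18,645/5⌋ = $3,729 → take SL $3,729. Book value $18,616.
Year 6: DB = ⌊$18,616 × 125%/9⌋ = $2,585; SL = ⌊$14,916/4⌋ = $3,729 → take SL $3,729. Book value $14,887.
Year 7: DB = ⌊$14,887 × 125%/9⌋ = $2,067; SL = ⌊$11,187/3⌋ = $3,729 → take SL $3,729. Book value $11,158.
Year 8: DB = ⌊$11,158 × 125%/9⌋ = $1,549; SL = ⌊$7,458/2⌋ = $3,729 → take SL $3,729. Book value $7,429.
Accumulated through year 8 = $40,833 − $7,429 = $33,404.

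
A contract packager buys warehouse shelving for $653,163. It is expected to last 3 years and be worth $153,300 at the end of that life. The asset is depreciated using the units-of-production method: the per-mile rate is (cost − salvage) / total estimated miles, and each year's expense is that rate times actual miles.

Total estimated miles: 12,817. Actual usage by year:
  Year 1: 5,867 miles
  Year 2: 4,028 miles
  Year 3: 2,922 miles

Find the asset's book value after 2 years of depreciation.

Depreciable base = $653,163 − $153,300 = $499,863.
Rate = $499,863 / 12,817 miles = $39 per mile.
Year 1: 5,867 × $39 = $228,813. Book value $424,350.
Year 2: 4,028 × $39 = $157,092. Book value $267,258.

$267,258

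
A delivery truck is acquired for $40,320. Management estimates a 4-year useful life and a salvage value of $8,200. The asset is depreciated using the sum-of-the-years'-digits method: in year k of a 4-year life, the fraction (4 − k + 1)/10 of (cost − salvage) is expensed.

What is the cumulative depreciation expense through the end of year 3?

$28,908

Depreciable base = $40,320 − $8,200 = $32,120.
Sum of the years' digits = 4+3+2+1 = 10.
Year 1: $32,120 × 4/10 = $12,848. Book value $27,472.
Year 2: $32,120 × 3/10 = $9,636. Book value $17,836.
Year 3: $32,120 × 2/10 = $6,424. Book value $11,412.
Accumulated through year 3 = $40,320 − $11,412 = $28,908.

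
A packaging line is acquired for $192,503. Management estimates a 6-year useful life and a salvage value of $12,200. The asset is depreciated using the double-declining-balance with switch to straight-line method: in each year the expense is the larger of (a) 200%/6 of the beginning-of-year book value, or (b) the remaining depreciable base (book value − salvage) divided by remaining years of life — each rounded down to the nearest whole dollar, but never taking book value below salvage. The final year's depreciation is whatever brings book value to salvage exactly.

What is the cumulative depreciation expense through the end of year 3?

$135,464

Depreciable base = $192,503 − $12,200 = $180,303.
Year 1: DB = ⌊$192,503 × 200%/6⌋ = $64,167; SL = ⌊$180,303/6⌋ = $30,050 → take DB $64,167. Book value $128,336.
Year 2: DB = ⌊$128,336 × 200%/6⌋ = $42,778; SL = ⌊$116,136/5⌋ = $23,227 → take DB $42,778. Book value $85,558.
Year 3: DB = ⌊$85,558 × 200%/6⌋ = $28,519; SL = ⌊$73,358/4⌋ = $18,339 → take DB $28,519. Book value $57,039.
Accumulated through year 3 = $192,503 − $57,039 = $135,464.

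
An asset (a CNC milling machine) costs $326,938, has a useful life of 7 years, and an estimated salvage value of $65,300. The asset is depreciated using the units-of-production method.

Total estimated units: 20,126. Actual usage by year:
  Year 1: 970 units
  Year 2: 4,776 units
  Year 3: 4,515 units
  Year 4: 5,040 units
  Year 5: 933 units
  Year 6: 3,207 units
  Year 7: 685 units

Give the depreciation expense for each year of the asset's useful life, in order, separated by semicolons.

Depreciable base = $326,938 − $65,300 = $261,638.
Rate = $261,638 / 20,126 units = $13 per unit.
Year 1: 970 × $13 = $12,610. Book value $314,328.
Year 2: 4,776 × $13 = $62,088. Book value $252,240.
Year 3: 4,515 × $13 = $58,695. Book value $193,545.
Year 4: 5,040 × $13 = $65,520. Book value $128,025.
Year 5: 933 × $13 = $12,129. Book value $115,896.
Year 6: 3,207 × $13 = $41,691. Book value $74,205.
Year 7: 685 × $13 = $8,905. Book value $65,300.

$12,610; $62,088; $58,695; $65,520; $12,129; $41,691; $8,905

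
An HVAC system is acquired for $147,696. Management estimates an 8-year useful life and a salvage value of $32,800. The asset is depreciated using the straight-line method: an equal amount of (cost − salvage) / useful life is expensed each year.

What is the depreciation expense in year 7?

Depreciable base = $147,696 − $32,800 = $114,896.
Annual expense = $114,896 / 8 = $14,362.

$14,362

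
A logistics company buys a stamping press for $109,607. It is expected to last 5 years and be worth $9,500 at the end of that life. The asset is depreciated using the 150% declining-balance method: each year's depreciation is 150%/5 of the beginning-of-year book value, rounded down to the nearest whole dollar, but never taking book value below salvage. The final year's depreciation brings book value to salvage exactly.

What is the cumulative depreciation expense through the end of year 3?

Depreciable base = $109,607 − $9,500 = $100,107.
Year 1: ⌊$109,607 × 150%/5⌋ = $32,882. Book value $76,725.
Year 2: ⌊$76,725 × 150%/5⌋ = $23,017. Book value $53,708.
Year 3: ⌊$53,708 × 150%/5⌋ = $16,112. Book value $37,596.
Accumulated through year 3 = $109,607 − $37,596 = $72,011.

$72,011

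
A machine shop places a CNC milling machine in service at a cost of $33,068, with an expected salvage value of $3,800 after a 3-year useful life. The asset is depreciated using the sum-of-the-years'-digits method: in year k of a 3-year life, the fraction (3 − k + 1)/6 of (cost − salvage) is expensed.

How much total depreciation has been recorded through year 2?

Depreciable base = $33,068 − $3,800 = $29,268.
Sum of the years' digits = 3+2+1 = 6.
Year 1: $29,268 × 3/6 = $14,634. Book value $18,434.
Year 2: $29,268 × 2/6 = $9,756. Book value $8,678.
Accumulated through year 2 = $33,068 − $8,678 = $24,390.

$24,390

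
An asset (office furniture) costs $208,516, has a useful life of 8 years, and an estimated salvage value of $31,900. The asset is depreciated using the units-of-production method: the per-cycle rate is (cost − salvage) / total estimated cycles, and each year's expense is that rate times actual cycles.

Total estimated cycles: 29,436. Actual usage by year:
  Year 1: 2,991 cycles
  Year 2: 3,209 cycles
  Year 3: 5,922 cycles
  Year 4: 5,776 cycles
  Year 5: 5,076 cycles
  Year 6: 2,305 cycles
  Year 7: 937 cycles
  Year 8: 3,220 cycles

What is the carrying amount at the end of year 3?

$135,784

Depreciable base = $208,516 − $31,900 = $176,616.
Rate = $176,616 / 29,436 cycles = $6 per cycle.
Year 1: 2,991 × $6 = $17,946. Book value $190,570.
Year 2: 3,209 × $6 = $19,254. Book value $171,316.
Year 3: 5,922 × $6 = $35,532. Book value $135,784.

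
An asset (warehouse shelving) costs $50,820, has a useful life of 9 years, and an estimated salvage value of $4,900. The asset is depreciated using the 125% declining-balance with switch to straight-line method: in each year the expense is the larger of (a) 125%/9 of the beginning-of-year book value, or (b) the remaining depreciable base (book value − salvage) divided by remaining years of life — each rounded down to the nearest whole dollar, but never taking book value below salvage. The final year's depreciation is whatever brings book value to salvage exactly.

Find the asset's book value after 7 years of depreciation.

Depreciable base = $50,820 − $4,900 = $45,920.
Year 1: DB = ⌊$50,820 × 125%/9⌋ = $7,058; SL = ⌊$45,920/9⌋ = $5,102 → take DB $7,058. Book value $43,762.
Year 2: DB = ⌊$43,762 × 125%/9⌋ = $6,078; SL = ⌊$38,862/8⌋ = $4,857 → take DB $6,078. Book value $37,684.
Year 3: DB = ⌊$37,684 × 125%/9⌋ = $5,233; SL = ⌊$32,784/7⌋ = $4,683 → take DB $5,233. Book value $32,451.
Year 4: DB = ⌊$32,451 × 125%/9⌋ = $4,507; SL = ⌊$27,551/6⌋ = $4,591 → take SL $4,591. Book value $27,860.
Year 5: DB = ⌊$27,860 × 125%/9⌋ = $3,869; SL = ⌊$22,960/5⌋ = $4,592 → take SL $4,592. Book value $23,268.
Year 6: DB = ⌊$23,268 × 125%/9⌋ = $3,231; SL = ⌊$18,368/4⌋ = $4,592 → take SL $4,592. Book value $18,676.
Year 7: DB = ⌊$18,676 × 125%/9⌋ = $2,593; SL = ⌊$13,776/3⌋ = $4,592 → take SL $4,592. Book value $14,084.

$14,084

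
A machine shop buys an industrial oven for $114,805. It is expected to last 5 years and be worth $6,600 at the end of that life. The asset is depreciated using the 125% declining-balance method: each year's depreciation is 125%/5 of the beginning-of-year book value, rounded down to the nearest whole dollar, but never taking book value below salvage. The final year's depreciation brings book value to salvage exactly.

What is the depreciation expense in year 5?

Depreciable base = $114,805 − $6,600 = $108,205.
Year 1: ⌊$114,805 × 125%/5⌋ = $28,701. Book value $86,104.
Year 2: ⌊$86,104 × 125%/5⌋ = $21,526. Book value $64,578.
Year 3: ⌊$64,578 × 125%/5⌋ = $16,144. Book value $48,434.
Year 4: ⌊$48,434 × 125%/5⌋ = $12,108. Book value $36,326.
Year 5 (final): $36,326 − $6,600 = $29,726. Book value $6,600.

$29,726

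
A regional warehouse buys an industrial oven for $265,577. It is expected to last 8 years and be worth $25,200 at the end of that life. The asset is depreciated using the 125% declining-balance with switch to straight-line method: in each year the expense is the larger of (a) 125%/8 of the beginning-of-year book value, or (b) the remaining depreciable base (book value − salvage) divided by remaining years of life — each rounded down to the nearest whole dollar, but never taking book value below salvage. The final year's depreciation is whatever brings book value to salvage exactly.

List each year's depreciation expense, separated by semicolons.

$41,496; $35,012; $29,542; $26,865; $26,865; $26,865; $26,866; $26,866

Depreciable base = $265,577 − $25,200 = $240,377.
Year 1: DB = ⌊$265,577 × 125%/8⌋ = $41,496; SL = ⌊$240,377/8⌋ = $30,047 → take DB $41,496. Book value $224,081.
Year 2: DB = ⌊$224,081 × 125%/8⌋ = $35,012; SL = ⌊$198,881/7⌋ = $28,411 → take DB $35,012. Book value $189,069.
Year 3: DB = ⌊$189,069 × 125%/8⌋ = $29,542; SL = ⌊$163,869/6⌋ = $27,311 → take DB $29,542. Book value $159,527.
Year 4: DB = ⌊$159,527 × 125%/8⌋ = $24,926; SL = ⌊$134,327/5⌋ = $26,865 → take SL $26,865. Book value $132,662.
Year 5: DB = ⌊$132,662 × 125%/8⌋ = $20,728; SL = ⌊$107,462/4⌋ = $26,865 → take SL $26,865. Book value $105,797.
Year 6: DB = ⌊$105,797 × 125%/8⌋ = $16,530; SL = ⌊$80,597/3⌋ = $26,865 → take SL $26,865. Book value $78,932.
Year 7: DB = ⌊$78,932 × 125%/8⌋ = $12,333; SL = ⌊$53,732/2⌋ = $26,866 → take SL $26,866. Book value $52,066.
Year 8 (final): $52,066 − $25,200 = $26,866. Book value $25,200.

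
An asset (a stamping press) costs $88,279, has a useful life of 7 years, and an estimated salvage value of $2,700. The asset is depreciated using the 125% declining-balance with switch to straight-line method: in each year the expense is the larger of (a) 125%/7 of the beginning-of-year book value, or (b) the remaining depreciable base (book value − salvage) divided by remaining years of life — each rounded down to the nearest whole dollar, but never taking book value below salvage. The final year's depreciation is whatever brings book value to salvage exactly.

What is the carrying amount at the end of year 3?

$48,193

Depreciable base = $88,279 − $2,700 = $85,579.
Year 1: DB = ⌊$88,279 × 125%/7⌋ = $15,764; SL = ⌊$85,579/7⌋ = $12,225 → take DB $15,764. Book value $72,515.
Year 2: DB = ⌊$72,515 × 125%/7⌋ = $12,949; SL = ⌊$69,815/6⌋ = $11,635 → take DB $12,949. Book value $59,566.
Year 3: DB = ⌊$59,566 × 125%/7⌋ = $10,636; SL = ⌊$56,866/5⌋ = $11,373 → take SL $11,373. Book value $48,193.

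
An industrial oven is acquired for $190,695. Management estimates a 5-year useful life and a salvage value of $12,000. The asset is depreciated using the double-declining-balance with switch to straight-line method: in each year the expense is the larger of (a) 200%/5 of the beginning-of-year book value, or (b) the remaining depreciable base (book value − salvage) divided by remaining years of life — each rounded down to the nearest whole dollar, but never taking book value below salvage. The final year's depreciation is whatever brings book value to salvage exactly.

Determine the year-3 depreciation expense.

$27,460

Depreciable base = $190,695 − $12,000 = $178,695.
Year 1: DB = ⌊$190,695 × 200%/5⌋ = $76,278; SL = ⌊$178,695/5⌋ = $35,739 → take DB $76,278. Book value $114,417.
Year 2: DB = ⌊$114,417 × 200%/5⌋ = $45,766; SL = ⌊$102,417/4⌋ = $25,604 → take DB $45,766. Book value $68,651.
Year 3: DB = ⌊$68,651 × 200%/5⌋ = $27,460; SL = ⌊$56,651/3⌋ = $18,883 → take DB $27,460. Book value $41,191.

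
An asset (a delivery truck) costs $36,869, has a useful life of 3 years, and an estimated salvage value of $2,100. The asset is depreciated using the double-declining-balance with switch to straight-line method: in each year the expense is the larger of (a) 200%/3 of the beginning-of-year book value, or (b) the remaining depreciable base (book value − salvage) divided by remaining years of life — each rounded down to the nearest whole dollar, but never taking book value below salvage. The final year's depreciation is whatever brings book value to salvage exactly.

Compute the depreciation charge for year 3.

$1,997

Depreciable base = $36,869 − $2,100 = $34,769.
Year 1: DB = ⌊$36,869 × 200%/3⌋ = $24,579; SL = ⌊$34,769/3⌋ = $11,589 → take DB $24,579. Book value $12,290.
Year 2: DB = ⌊$12,290 × 200%/3⌋ = $8,193; SL = ⌊$10,190/2⌋ = $5,095 → take DB $8,193. Book value $4,097.
Year 3 (final): $4,097 − $2,100 = $1,997. Book value $2,100.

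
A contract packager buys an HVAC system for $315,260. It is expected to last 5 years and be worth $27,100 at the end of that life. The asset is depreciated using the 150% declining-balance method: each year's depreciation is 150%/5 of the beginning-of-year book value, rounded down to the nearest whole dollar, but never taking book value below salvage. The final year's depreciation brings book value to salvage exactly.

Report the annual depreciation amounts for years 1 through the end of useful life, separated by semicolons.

$94,578; $66,204; $46,343; $32,440; $48,595

Depreciable base = $315,260 − $27,100 = $288,160.
Year 1: ⌊$315,260 × 150%/5⌋ = $94,578. Book value $220,682.
Year 2: ⌊$220,682 × 150%/5⌋ = $66,204. Book value $154,478.
Year 3: ⌊$154,478 × 150%/5⌋ = $46,343. Book value $108,135.
Year 4: ⌊$108,135 × 150%/5⌋ = $32,440. Book value $75,695.
Year 5 (final): $75,695 − $27,100 = $48,595. Book value $27,100.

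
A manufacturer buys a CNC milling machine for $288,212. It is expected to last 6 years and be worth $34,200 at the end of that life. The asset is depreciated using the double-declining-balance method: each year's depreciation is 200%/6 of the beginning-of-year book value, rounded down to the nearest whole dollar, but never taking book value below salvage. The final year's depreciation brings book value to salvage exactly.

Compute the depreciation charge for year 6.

Depreciable base = $288,212 − $34,200 = $254,012.
Year 1: ⌊$288,212 × 200%/6⌋ = $96,070. Book value $192,142.
Year 2: ⌊$192,142 × 200%/6⌋ = $64,047. Book value $128,095.
Year 3: ⌊$128,095 × 200%/6⌋ = $42,698. Book value $85,397.
Year 4: ⌊$85,397 × 200%/6⌋ = $28,465. Book value $56,932.
Year 5: ⌊$56,932 × 200%/6⌋ = $18,977. Book value $37,955.
Year 6 (final): $37,955 − $34,200 = $3,755. Book value $34,200.

$3,755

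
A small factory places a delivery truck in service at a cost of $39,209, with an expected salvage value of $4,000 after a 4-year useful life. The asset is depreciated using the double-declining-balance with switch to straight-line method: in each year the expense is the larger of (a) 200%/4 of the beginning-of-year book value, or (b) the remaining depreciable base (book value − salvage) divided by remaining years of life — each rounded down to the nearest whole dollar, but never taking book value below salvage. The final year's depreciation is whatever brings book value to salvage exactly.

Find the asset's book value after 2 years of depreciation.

$9,803

Depreciable base = $39,209 − $4,000 = $35,209.
Year 1: DB = ⌊$39,209 × 200%/4⌋ = $19,604; SL = ⌊$35,209/4⌋ = $8,802 → take DB $19,604. Book value $19,605.
Year 2: DB = ⌊$19,605 × 200%/4⌋ = $9,802; SL = ⌊$15,605/3⌋ = $5,201 → take DB $9,802. Book value $9,803.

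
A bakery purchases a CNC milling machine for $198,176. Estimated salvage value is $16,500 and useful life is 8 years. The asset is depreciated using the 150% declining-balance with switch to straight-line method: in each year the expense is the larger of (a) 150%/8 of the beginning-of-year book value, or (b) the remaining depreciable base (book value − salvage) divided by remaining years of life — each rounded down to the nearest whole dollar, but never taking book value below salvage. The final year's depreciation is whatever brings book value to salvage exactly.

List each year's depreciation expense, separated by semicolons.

Depreciable base = $198,176 − $16,500 = $181,676.
Year 1: DB = ⌊$198,176 × 150%/8⌋ = $37,158; SL = ⌊$181,676/8⌋ = $22,709 → take DB $37,158. Book value $161,018.
Year 2: DB = ⌊$161,018 × 150%/8⌋ = $30,190; SL = ⌊$144,518/7⌋ = $20,645 → take DB $30,190. Book value $130,828.
Year 3: DB = ⌊$130,828 × 150%/8⌋ = $24,530; SL = ⌊$114,328/6⌋ = $19,054 → take DB $24,530. Book value $106,298.
Year 4: DB = ⌊$106,298 × 150%/8⌋ = $19,930; SL = ⌊$89,798/5⌋ = $17,959 → take DB $19,930. Book value $86,368.
Year 5: DB = ⌊$86,368 × 150%/8⌋ = $16,194; SL = ⌊$69,868/4⌋ = $17,467 → take SL $17,467. Book value $68,901.
Year 6: DB = ⌊$68,901 × 150%/8⌋ = $12,918; SL = ⌊$52,401/3⌋ = $17,467 → take SL $17,467. Book value $51,434.
Year 7: DB = ⌊$51,434 × 150%/8⌋ = $9,643; SL = ⌊$34,934/2⌋ = $17,467 → take SL $17,467. Book value $33,967.
Year 8 (final): $33,967 − $16,500 = $17,467. Book value $16,500.

$37,158; $30,190; $24,530; $19,930; $17,467; $17,467; $17,467; $17,467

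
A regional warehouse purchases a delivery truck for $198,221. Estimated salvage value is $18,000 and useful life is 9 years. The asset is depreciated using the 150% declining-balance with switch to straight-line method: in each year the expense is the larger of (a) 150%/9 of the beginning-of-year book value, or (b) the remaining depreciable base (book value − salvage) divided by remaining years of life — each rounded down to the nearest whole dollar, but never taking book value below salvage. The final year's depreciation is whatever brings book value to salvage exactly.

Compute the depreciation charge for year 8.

Depreciable base = $198,221 − $18,000 = $180,221.
Year 1: DB = ⌊$198,221 × 150%/9⌋ = $33,036; SL = ⌊$180,221/9⌋ = $20,024 → take DB $33,036. Book value $165,185.
Year 2: DB = ⌊$165,185 × 150%/9⌋ = $27,530; SL = ⌊$147,185/8⌋ = $18,398 → take DB $27,530. Book value $137,655.
Year 3: DB = ⌊$137,655 × 150%/9⌋ = $22,942; SL = ⌊$119,655/7⌋ = $17,093 → take DB $22,942. Book value $114,713.
Year 4: DB = ⌊$114,713 × 150%/9⌋ = $19,118; SL = ⌊$96,713/6⌋ = $16,118 → take DB $19,118. Book value $95,595.
Year 5: DB = ⌊$95,595 × 150%/9⌋ = $15,932; SL = ⌊$77,595/5⌋ = $15,519 → take DB $15,932. Book value $79,663.
Year 6: DB = ⌊$79,663 × 150%/9⌋ = $13,277; SL = ⌊$61,663/4⌋ = $15,415 → take SL $15,415. Book value $64,248.
Year 7: DB = ⌊$64,248 × 150%/9⌋ = $10,708; SL = ⌊$46,248/3⌋ = $15,416 → take SL $15,416. Book value $48,832.
Year 8: DB = ⌊$48,832 × 150%/9⌋ = $8,138; SL = ⌊$30,832/2⌋ = $15,416 → take SL $15,416. Book value $33,416.

$15,416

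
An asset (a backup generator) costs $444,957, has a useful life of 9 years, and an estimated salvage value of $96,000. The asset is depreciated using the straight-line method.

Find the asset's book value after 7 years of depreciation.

$173,546

Depreciable base = $444,957 − $96,000 = $348,957.
Annual expense = $348,957 / 9 = $38,773.
End of year 1: book value $406,184.
End of year 2: book value $367,411.
End of year 3: book value $328,638.
End of year 4: book value $289,865.
End of year 5: book value $251,092.
End of year 6: book value $212,319.
End of year 7: book value $173,546.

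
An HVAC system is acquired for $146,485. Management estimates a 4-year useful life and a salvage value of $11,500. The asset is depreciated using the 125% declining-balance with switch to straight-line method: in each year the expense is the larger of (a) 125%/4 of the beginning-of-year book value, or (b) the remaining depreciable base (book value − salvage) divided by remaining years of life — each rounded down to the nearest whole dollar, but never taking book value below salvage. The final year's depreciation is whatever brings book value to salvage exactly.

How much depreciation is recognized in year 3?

Depreciable base = $146,485 − $11,500 = $134,985.
Year 1: DB = ⌊$146,485 × 125%/4⌋ = $45,776; SL = ⌊$134,985/4⌋ = $33,746 → take DB $45,776. Book value $100,709.
Year 2: DB = ⌊$100,709 × 125%/4⌋ = $31,471; SL = ⌊$89,209/3⌋ = $29,736 → take DB $31,471. Book value $69,238.
Year 3: DB = ⌊$69,238 × 125%/4⌋ = $21,636; SL = ⌊$57,738/2⌋ = $28,869 → take SL $28,869. Book value $40,369.

$28,869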